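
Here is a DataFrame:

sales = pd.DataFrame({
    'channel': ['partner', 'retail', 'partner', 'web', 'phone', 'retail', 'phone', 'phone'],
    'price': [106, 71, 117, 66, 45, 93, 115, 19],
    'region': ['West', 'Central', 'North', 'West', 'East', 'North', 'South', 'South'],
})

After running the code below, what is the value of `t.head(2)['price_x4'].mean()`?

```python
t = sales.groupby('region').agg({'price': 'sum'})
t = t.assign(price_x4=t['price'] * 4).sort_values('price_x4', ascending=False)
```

764.0

group by region, sum of price:
         price
region        
Central     71
East        45
North      210
South      134
West       172
add column price_x4 = t['price'] * 4:
         price  price_x4
region                  
Central     71       284
East        45       180
North      210       840
South      134       536
West       172       688
sort by price_x4 descending:
         price  price_x4
region                  
North      210       840
West       172       688
South      134       536
Central     71       284
East        45       180
take first 2 rows:
        price  price_x4
region                 
North     210       840
West      172       688
The mean of column 'price_x4' is 764.0.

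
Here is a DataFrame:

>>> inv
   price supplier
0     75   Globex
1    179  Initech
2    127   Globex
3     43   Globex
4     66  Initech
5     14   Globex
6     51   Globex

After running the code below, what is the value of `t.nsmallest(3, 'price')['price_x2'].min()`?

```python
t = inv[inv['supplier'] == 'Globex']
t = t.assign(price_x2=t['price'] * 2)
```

filter rows where supplier == 'Globex':
   price supplier
0     75   Globex
2    127   Globex
3     43   Globex
5     14   Globex
6     51   Globex
add column price_x2 = t['price'] * 2:
   price supplier  price_x2
0     75   Globex       150
2    127   Globex       254
3     43   Globex        86
5     14   Globex        28
6     51   Globex       102
take 3 rows with smallest price:
   price supplier  price_x2
5     14   Globex        28
3     43   Globex        86
6     51   Globex       102
So min() = 28.

28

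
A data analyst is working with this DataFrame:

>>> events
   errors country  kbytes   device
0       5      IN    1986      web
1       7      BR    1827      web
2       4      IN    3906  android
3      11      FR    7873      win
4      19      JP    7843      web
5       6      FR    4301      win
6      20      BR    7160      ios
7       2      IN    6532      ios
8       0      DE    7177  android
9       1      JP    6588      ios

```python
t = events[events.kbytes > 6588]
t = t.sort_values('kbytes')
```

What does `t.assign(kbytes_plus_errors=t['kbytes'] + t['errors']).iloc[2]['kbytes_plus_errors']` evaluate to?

filter rows where kbytes > 6588:
   errors country  kbytes   device
3      11      FR    7873      win
4      19      JP    7843      web
6      20      BR    7160      ios
8       0      DE    7177  android
sort by kbytes:
   errors country  kbytes   device
6      20      BR    7160      ios
8       0      DE    7177  android
4      19      JP    7843      web
3      11      FR    7873      win
add column kbytes_plus_errors = t['kbytes'] + t['errors']:
   errors country  kbytes   device  kbytes_plus_errors
6      20      BR    7160      ios                7180
8       0      DE    7177  android                7177
4      19      JP    7843      web                7862
3      11      FR    7873      win                7884

7862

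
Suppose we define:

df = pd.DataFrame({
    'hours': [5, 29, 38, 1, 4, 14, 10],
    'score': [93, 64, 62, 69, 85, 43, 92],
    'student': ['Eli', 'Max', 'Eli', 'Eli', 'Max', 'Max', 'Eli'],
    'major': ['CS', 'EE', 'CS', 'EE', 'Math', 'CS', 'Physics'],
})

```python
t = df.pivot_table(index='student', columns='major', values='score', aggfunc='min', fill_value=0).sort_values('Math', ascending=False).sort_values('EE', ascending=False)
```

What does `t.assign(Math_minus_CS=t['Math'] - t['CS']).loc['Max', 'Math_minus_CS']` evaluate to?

42

pivot: rows=student, cols=major, min(score):
major    CS  EE  Math  Physics
student                       
Eli      62  69     0       92
Max      43  64    85        0
sort by Math descending:
major    CS  EE  Math  Physics
student                       
Max      43  64    85        0
Eli      62  69     0       92
sort by EE descending:
major    CS  EE  Math  Physics
student                       
Eli      62  69     0       92
Max      43  64    85        0
add column Math_minus_CS = t['Math'] - t['CS']:
major    CS  EE  Math  Physics  Math_minus_CS
student                                      
Eli      62  69     0       92            -62
Max      43  64    85        0             42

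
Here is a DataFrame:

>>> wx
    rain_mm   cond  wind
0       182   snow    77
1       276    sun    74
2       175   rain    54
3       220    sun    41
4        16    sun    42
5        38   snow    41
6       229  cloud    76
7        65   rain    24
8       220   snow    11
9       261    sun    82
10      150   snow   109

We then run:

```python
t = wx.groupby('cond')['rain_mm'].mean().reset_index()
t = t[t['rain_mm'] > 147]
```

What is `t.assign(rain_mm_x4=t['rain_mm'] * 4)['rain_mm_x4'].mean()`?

759.666666667

group by cond, mean of rain_mm:
cond
cloud    229.00
rain     120.00
snow     147.50
sun      193.25
Name: rain_mm, dtype: float64
reset_index():
    cond  rain_mm
0  cloud   229.00
1   rain   120.00
2   snow   147.50
3    sun   193.25
filter rows where rain_mm > 147:
    cond  rain_mm
0  cloud   229.00
2   snow   147.50
3    sun   193.25
add column rain_mm_x4 = t['rain_mm'] * 4:
    cond  rain_mm  rain_mm_x4
0  cloud   229.00       916.0
2   snow   147.50       590.0
3    sun   193.25       773.0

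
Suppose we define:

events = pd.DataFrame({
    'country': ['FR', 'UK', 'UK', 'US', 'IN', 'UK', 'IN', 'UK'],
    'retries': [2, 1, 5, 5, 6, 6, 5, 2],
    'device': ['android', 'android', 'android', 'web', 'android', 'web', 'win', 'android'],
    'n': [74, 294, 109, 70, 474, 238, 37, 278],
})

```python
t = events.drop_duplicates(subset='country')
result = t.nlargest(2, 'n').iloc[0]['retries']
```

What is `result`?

drop duplicate country (keep=first):
  country  retries   device    n
0      FR        2  android   74
1      UK        1  android  294
3      US        5      web   70
4      IN        6  android  474
take 2 rows with largest n:
  country  retries   device    n
4      IN        6  android  474
1      UK        1  android  294
The value at position 0, column 'retries' is 6.

6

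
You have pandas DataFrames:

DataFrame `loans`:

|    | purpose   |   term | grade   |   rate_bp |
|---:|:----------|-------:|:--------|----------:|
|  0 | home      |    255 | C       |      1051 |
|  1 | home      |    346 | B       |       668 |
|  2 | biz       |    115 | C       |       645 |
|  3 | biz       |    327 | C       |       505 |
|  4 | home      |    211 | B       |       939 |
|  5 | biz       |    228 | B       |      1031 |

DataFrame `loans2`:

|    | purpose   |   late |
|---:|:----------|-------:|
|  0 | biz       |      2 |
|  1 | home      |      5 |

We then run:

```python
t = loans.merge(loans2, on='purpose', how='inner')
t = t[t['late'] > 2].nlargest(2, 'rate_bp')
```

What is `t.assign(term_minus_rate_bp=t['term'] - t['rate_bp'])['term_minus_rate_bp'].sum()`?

-1524

merge on 'purpose' (how='inner') → 6 rows:
  purpose  term grade  rate_bp  late
0    home   255     C     1051     5
1    home   346     B      668     5
2     biz   115     C      645     2
3     biz   327     C      505     2
4    home   211     B      939     5
5     biz   228     B     1031     2
filter rows where late > 2:
  purpose  term grade  rate_bp  late
0    home   255     C     1051     5
1    home   346     B      668     5
4    home   211     B      939     5
take 2 rows with largest rate_bp:
  purpose  term grade  rate_bp  late
0    home   255     C     1051     5
4    home   211     B      939     5
add column term_minus_rate_bp = t['term'] - t['rate_bp']:
  purpose  term grade  rate_bp  late  term_minus_rate_bp
0    home   255     C     1051     5                -796
4    home   211     B      939     5                -728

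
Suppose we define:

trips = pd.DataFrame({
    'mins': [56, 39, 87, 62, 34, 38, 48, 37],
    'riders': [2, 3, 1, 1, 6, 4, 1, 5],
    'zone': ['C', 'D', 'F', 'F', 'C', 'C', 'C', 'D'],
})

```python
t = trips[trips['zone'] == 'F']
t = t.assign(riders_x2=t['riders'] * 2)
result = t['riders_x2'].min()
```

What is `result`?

2

filter rows where zone == 'F':
   mins  riders zone
2    87       1    F
3    62       1    F
add column riders_x2 = t['riders'] * 2:
   mins  riders zone  riders_x2
2    87       1    F          2
3    62       1    F          2
Taking the min of column 'riders_x2' gives 2.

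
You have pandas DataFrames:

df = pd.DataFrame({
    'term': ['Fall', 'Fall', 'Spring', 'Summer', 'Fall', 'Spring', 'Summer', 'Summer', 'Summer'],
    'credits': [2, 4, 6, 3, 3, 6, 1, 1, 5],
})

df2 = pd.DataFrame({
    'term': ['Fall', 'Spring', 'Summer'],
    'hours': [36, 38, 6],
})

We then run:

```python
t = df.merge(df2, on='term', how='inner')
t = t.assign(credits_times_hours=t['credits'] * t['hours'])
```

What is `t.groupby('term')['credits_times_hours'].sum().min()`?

merge on 'term' (how='inner') → 9 rows:
     term  credits  hours
0    Fall        2     36
1    Fall        4     36
2  Spring        6     38
3  Summer        3      6
4    Fall        3     36
5  Spring        6     38
6  Summer        1      6
7  Summer        1      6
8  Summer        5      6
add column credits_times_hours = t['credits'] * t['hours']:
     term  credits  hours  credits_times_hours
0    Fall        2     36                   72
1    Fall        4     36                  144
2  Spring        6     38                  228
3  Summer        3      6                   18
4    Fall        3     36                  108
5  Spring        6     38                  228
6  Summer        1      6                    6
7  Summer        1      6                    6
8  Summer        5      6                   30
group by term, sum of credits_times_hours:
term
Fall      324
Spring    456
Summer     60
Name: credits_times_hours, dtype: int64

60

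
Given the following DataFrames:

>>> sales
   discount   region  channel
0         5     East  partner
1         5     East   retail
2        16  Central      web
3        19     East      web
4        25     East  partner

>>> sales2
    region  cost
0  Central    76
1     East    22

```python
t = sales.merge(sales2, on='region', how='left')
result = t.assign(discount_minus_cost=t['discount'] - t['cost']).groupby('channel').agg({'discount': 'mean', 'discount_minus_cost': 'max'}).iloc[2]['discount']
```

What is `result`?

17.5

merge on 'region' (how='left') → 5 rows:
   discount   region  channel  cost
0         5     East  partner    22
1         5     East   retail    22
2        16  Central      web    76
3        19     East      web    22
4        25     East  partner    22
add column discount_minus_cost = t['discount'] - t['cost']:
   discount   region  channel  cost  discount_minus_cost
0         5     East  partner    22                  -17
1         5     East   retail    22                  -17
2        16  Central      web    76                  -60
3        19     East      web    22                   -3
4        25     East  partner    22                    3
group by channel: mean(discount), max(discount_minus_cost):
         discount  discount_minus_cost
channel                               
partner      15.0                    3
retail        5.0                  -17
web          17.5                   -3
Hence 17.5.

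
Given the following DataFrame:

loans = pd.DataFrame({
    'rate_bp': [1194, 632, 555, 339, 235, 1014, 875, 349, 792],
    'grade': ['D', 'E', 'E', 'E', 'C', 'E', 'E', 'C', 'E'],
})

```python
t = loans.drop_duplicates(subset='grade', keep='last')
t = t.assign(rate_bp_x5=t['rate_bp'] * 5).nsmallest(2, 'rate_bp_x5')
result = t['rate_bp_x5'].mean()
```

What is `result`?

2852.5

drop duplicate grade (keep=last):
   rate_bp grade
0     1194     D
7      349     C
8      792     E
add column rate_bp_x5 = t['rate_bp'] * 5:
   rate_bp grade  rate_bp_x5
0     1194     D        5970
7      349     C        1745
8      792     E        3960
take 2 rows with smallest rate_bp_x5:
   rate_bp grade  rate_bp_x5
7      349     C        1745
8      792     E        3960
Hence 2852.5.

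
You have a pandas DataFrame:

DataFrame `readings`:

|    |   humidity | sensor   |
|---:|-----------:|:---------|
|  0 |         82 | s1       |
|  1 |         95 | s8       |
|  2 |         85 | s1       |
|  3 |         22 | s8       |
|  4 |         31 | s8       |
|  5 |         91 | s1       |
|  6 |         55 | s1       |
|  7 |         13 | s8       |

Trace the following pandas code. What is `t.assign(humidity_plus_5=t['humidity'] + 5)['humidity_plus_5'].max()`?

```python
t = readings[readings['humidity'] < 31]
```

filter rows where humidity < 31:
   humidity sensor
3        22     s8
7        13     s8
add column humidity_plus_5 = t['humidity'] + 5:
   humidity sensor  humidity_plus_5
3        22     s8               27
7        13     s8               18

27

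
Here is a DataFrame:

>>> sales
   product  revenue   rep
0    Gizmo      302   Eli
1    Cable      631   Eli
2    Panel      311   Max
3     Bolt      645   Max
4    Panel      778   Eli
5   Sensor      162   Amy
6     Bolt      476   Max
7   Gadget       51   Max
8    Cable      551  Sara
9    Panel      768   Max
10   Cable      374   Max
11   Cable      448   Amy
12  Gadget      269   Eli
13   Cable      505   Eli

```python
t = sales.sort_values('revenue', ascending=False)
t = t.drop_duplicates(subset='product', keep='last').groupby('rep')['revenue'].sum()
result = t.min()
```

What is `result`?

162

sort by revenue descending:
   product  revenue   rep
4    Panel      778   Eli
9    Panel      768   Max
3     Bolt      645   Max
1    Cable      631   Eli
8    Cable      551  Sara
13   Cable      505   Eli
6     Bolt      476   Max
11   Cable      448   Amy
10   Cable      374   Max
2    Panel      311   Max
0    Gizmo      302   Eli
12  Gadget      269   Eli
5   Sensor      162   Amy
7   Gadget       51   Max
drop duplicate product (keep=last):
   product  revenue  rep
6     Bolt      476  Max
10   Cable      374  Max
2    Panel      311  Max
0    Gizmo      302  Eli
5   Sensor      162  Amy
7   Gadget       51  Max
group by rep, sum of revenue:
rep
Amy     162
Eli     302
Max    1212
Name: revenue, dtype: int64
Then the min of the resulting series: 162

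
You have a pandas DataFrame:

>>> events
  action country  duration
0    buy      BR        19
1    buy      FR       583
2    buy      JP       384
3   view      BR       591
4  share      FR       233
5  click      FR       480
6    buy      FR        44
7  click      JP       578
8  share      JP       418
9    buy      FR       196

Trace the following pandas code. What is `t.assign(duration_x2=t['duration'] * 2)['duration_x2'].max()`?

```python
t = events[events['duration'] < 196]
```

88

filter rows where duration < 196:
  action country  duration
0    buy      BR        19
6    buy      FR        44
add column duration_x2 = t['duration'] * 2:
  action country  duration  duration_x2
0    buy      BR        19           38
6    buy      FR        44           88
Finally, max of column 'duration_x2' = 88.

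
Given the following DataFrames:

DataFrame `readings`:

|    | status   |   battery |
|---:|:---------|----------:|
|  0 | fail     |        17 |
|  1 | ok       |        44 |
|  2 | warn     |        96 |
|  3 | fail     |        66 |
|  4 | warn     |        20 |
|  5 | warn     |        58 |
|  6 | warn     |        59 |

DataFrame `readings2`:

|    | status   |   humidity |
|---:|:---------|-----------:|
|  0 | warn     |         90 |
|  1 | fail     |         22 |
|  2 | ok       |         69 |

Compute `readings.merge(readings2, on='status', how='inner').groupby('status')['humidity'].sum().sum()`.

merge on 'status' (how='inner') → 7 rows:
  status  battery  humidity
0   fail       17        22
1     ok       44        69
2   warn       96        90
3   fail       66        22
4   warn       20        90
5   warn       58        90
6   warn       59        90
group by status, sum of humidity:
status
fail     44
ok       69
warn    360
Name: humidity, dtype: int64
Finally, sum of the resulting series = 473.

473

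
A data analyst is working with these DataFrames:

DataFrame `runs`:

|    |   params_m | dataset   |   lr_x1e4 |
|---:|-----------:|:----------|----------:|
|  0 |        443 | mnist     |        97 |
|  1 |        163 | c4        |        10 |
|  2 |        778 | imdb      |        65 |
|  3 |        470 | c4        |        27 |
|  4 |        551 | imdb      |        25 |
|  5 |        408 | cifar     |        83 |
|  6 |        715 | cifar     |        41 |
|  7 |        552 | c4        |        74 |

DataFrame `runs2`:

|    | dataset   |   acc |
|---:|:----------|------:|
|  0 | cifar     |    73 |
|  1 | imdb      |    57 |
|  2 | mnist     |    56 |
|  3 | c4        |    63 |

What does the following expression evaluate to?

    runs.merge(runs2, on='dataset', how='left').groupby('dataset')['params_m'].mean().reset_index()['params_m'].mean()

merge on 'dataset' (how='left') → 8 rows:
   params_m dataset  lr_x1e4  acc
0       443   mnist       97   56
1       163      c4       10   63
2       778    imdb       65   57
3       470      c4       27   63
4       551    imdb       25   57
5       408   cifar       83   73
6       715   cifar       41   73
7       552      c4       74   63
group by dataset, mean of params_m:
dataset
c4       395.0
cifar    561.5
imdb     664.5
mnist    443.0
Name: params_m, dtype: float64
reset_index():
  dataset  params_m
0      c4     395.0
1   cifar     561.5
2    imdb     664.5
3   mnist     443.0
Hence 516.0.

516.0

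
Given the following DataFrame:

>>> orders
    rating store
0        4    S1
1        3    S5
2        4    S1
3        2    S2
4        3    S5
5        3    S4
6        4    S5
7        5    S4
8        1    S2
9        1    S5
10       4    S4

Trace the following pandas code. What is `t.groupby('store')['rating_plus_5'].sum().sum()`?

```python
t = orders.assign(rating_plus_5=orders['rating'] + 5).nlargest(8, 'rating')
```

add column rating_plus_5 = orders['rating'] + 5:
    rating store  rating_plus_5
0        4    S1              9
1        3    S5              8
2        4    S1              9
3        2    S2              7
4        3    S5              8
5        3    S4              8
6        4    S5              9
7        5    S4             10
8        1    S2              6
9        1    S5              6
10       4    S4              9
take 8 rows with largest rating:
    rating store  rating_plus_5
7        5    S4             10
0        4    S1              9
2        4    S1              9
6        4    S5              9
10       4    S4              9
1        3    S5              8
4        3    S5              8
5        3    S4              8
group by store, sum of rating_plus_5:
store
S1    18
S4    27
S5    25
Name: rating_plus_5, dtype: int64
Then the sum of the resulting series: 70

70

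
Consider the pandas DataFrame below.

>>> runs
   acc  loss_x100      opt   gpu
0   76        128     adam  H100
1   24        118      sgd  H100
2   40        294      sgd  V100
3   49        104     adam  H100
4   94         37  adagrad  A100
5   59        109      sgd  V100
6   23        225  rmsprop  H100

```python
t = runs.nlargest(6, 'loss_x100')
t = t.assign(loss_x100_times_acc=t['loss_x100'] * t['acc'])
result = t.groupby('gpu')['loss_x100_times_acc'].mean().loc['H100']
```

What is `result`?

5707.75

take 6 rows with largest loss_x100:
   acc  loss_x100      opt   gpu
2   40        294      sgd  V100
6   23        225  rmsprop  H100
0   76        128     adam  H100
1   24        118      sgd  H100
5   59        109      sgd  V100
3   49        104     adam  H100
add column loss_x100_times_acc = t['loss_x100'] * t['acc']:
   acc  loss_x100      opt   gpu  loss_x100_times_acc
2   40        294      sgd  V100                11760
6   23        225  rmsprop  H100                 5175
0   76        128     adam  H100                 9728
1   24        118      sgd  H100                 2832
5   59        109      sgd  V100                 6431
3   49        104     adam  H100                 5096
group by gpu, mean of loss_x100_times_acc:
gpu
H100    5707.75
V100    9095.50
Name: loss_x100_times_acc, dtype: float64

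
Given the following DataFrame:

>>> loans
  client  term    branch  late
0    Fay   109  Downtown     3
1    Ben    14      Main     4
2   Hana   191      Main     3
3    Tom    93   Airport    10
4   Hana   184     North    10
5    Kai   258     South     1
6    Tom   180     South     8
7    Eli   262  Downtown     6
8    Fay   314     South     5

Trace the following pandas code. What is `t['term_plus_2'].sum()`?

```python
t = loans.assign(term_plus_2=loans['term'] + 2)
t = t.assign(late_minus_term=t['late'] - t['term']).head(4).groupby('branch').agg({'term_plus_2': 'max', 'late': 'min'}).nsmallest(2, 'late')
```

304

add column term_plus_2 = loans['term'] + 2:
  client  term    branch  late  term_plus_2
0    Fay   109  Downtown     3          111
1    Ben    14      Main     4           16
2   Hana   191      Main     3          193
3    Tom    93   Airport    10           95
4   Hana   184     North    10          186
5    Kai   258     South     1          260
6    Tom   180     South     8          182
7    Eli   262  Downtown     6          264
8    Fay   314     South     5          316
add column late_minus_term = t['late'] - t['term']:
  client  term    branch  late  term_plus_2  late_minus_term
0    Fay   109  Downtown     3          111             -106
1    Ben    14      Main     4           16              -10
2   Hana   191      Main     3          193             -188
3    Tom    93   Airport    10           95              -83
4   Hana   184     North    10          186             -174
5    Kai   258     South     1          260             -257
6    Tom   180     South     8          182             -172
7    Eli   262  Downtown     6          264             -256
8    Fay   314     South     5          316             -309
take first 4 rows:
  client  term    branch  late  term_plus_2  late_minus_term
0    Fay   109  Downtown     3          111             -106
1    Ben    14      Main     4           16              -10
2   Hana   191      Main     3          193             -188
3    Tom    93   Airport    10           95              -83
group by branch: max(term_plus_2), min(late):
          term_plus_2  late
branch                     
Airport            95    10
Downtown          111     3
Main              193     3
take 2 rows with smallest late:
          term_plus_2  late
branch                     
Downtown          111     3
Main              193     3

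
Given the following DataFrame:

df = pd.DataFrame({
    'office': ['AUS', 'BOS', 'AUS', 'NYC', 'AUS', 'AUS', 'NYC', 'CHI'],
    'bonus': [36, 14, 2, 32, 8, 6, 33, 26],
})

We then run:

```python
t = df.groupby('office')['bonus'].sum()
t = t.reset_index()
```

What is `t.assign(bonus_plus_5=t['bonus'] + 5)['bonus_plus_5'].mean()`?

44.25

group by office, sum of bonus:
office
AUS    52
BOS    14
CHI    26
NYC    65
Name: bonus, dtype: int64
reset_index():
  office  bonus
0    AUS     52
1    BOS     14
2    CHI     26
3    NYC     65
add column bonus_plus_5 = t['bonus'] + 5:
  office  bonus  bonus_plus_5
0    AUS     52            57
1    BOS     14            19
2    CHI     26            31
3    NYC     65            70
The mean of column 'bonus_plus_5' is 44.25.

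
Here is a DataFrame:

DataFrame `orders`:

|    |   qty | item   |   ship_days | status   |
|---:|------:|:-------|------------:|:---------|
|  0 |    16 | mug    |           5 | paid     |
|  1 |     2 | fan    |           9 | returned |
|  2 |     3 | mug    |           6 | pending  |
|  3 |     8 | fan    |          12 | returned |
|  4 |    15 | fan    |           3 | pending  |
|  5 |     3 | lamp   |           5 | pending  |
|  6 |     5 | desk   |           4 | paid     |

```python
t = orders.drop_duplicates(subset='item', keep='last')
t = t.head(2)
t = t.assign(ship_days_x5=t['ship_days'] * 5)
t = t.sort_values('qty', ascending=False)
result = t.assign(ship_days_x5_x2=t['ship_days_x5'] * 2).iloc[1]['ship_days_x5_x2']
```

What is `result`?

drop duplicate item (keep=last):
   qty  item  ship_days   status
2    3   mug          6  pending
4   15   fan          3  pending
5    3  lamp          5  pending
6    5  desk          4     paid
take first 2 rows:
   qty item  ship_days   status
2    3  mug          6  pending
4   15  fan          3  pending
add column ship_days_x5 = t['ship_days'] * 5:
   qty item  ship_days   status  ship_days_x5
2    3  mug          6  pending            30
4   15  fan          3  pending            15
sort by qty descending:
   qty item  ship_days   status  ship_days_x5
4   15  fan          3  pending            15
2    3  mug          6  pending            30
add column ship_days_x5_x2 = t['ship_days_x5'] * 2:
   qty item  ship_days   status  ship_days_x5  ship_days_x5_x2
4   15  fan          3  pending            15               30
2    3  mug          6  pending            30               60
value at position 1, column 'ship_days_x5_x2' → 60

60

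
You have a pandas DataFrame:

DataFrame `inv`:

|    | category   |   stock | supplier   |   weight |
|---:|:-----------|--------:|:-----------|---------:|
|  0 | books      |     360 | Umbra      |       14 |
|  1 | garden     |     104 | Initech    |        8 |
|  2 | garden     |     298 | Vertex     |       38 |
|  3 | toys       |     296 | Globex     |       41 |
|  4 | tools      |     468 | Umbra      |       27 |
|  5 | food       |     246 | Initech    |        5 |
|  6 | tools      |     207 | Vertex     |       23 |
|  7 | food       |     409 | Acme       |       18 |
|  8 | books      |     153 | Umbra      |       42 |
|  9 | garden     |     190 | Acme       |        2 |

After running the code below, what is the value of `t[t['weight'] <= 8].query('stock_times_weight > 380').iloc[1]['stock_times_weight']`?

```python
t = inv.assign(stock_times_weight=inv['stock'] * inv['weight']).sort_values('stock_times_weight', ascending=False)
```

832

add column stock_times_weight = inv['stock'] * inv['weight']:
  category  stock supplier  weight  stock_times_weight
0    books    360    Umbra      14                5040
1   garden    104  Initech       8                 832
2   garden    298   Vertex      38               11324
3     toys    296   Globex      41               12136
4    tools    468    Umbra      27               12636
5     food    246  Initech       5                1230
6    tools    207   Vertex      23                4761
7     food    409     Acme      18                7362
8    books    153    Umbra      42                6426
9   garden    190     Acme       2                 380
sort by stock_times_weight descending:
  category  stock supplier  weight  stock_times_weight
4    tools    468    Umbra      27               12636
3     toys    296   Globex      41               12136
2   garden    298   Vertex      38               11324
7     food    409     Acme      18                7362
8    books    153    Umbra      42                6426
0    books    360    Umbra      14                5040
6    tools    207   Vertex      23                4761
5     food    246  Initech       5                1230
1   garden    104  Initech       8                 832
9   garden    190     Acme       2                 380
filter rows where weight <= 8:
  category  stock supplier  weight  stock_times_weight
5     food    246  Initech       5                1230
1   garden    104  Initech       8                 832
9   garden    190     Acme       2                 380
filter rows where stock_times_weight > 380:
  category  stock supplier  weight  stock_times_weight
5     food    246  Initech       5                1230
1   garden    104  Initech       8                 832
The value at position 1, column 'stock_times_weight' is 832.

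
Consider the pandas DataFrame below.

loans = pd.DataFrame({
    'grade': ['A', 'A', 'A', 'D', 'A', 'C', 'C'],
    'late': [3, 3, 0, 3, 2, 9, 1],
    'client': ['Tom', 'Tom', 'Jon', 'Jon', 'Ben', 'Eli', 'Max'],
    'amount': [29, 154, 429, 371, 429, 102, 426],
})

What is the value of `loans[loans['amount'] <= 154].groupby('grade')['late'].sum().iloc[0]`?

6

filter rows where amount <= 154:
  grade  late client  amount
0     A     3    Tom      29
1     A     3    Tom     154
5     C     9    Eli     102
group by grade, sum of late:
grade
A    6
C    9
Name: late, dtype: int64
The value at position 0 is 6.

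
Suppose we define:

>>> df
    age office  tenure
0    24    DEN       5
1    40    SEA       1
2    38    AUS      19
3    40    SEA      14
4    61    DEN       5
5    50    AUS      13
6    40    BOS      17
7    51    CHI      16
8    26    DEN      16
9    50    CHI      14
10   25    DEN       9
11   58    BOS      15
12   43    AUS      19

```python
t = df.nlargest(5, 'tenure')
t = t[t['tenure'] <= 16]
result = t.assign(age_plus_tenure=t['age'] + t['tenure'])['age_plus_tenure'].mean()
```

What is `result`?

54.5

take 5 rows with largest tenure:
    age office  tenure
2    38    AUS      19
12   43    AUS      19
6    40    BOS      17
7    51    CHI      16
8    26    DEN      16
filter rows where tenure <= 16:
   age office  tenure
7   51    CHI      16
8   26    DEN      16
add column age_plus_tenure = t['age'] + t['tenure']:
   age office  tenure  age_plus_tenure
7   51    CHI      16               67
8   26    DEN      16               42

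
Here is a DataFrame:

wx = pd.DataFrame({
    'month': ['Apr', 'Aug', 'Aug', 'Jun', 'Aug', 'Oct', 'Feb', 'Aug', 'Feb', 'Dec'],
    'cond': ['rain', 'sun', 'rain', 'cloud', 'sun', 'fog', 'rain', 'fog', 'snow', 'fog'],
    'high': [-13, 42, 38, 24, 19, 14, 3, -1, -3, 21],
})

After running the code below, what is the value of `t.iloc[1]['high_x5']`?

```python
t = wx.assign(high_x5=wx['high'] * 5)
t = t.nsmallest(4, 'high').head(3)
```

-15

add column high_x5 = wx['high'] * 5:
  month   cond  high  high_x5
0   Apr   rain   -13      -65
1   Aug    sun    42      210
2   Aug   rain    38      190
3   Jun  cloud    24      120
4   Aug    sun    19       95
5   Oct    fog    14       70
6   Feb   rain     3       15
7   Aug    fog    -1       -5
8   Feb   snow    -3      -15
9   Dec    fog    21      105
take 4 rows with smallest high:
  month  cond  high  high_x5
0   Apr  rain   -13      -65
8   Feb  snow    -3      -15
7   Aug   fog    -1       -5
6   Feb  rain     3       15
take first 3 rows:
  month  cond  high  high_x5
0   Apr  rain   -13      -65
8   Feb  snow    -3      -15
7   Aug   fog    -1       -5
Then the value at position 1, column 'high_x5': -15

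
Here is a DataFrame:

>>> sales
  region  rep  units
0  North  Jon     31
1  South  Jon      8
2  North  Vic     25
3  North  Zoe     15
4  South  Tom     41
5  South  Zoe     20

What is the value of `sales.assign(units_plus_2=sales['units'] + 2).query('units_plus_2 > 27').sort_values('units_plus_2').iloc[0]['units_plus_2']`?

33

add column units_plus_2 = sales['units'] + 2:
  region  rep  units  units_plus_2
0  North  Jon     31            33
1  South  Jon      8            10
2  North  Vic     25            27
3  North  Zoe     15            17
4  South  Tom     41            43
5  South  Zoe     20            22
filter rows where units_plus_2 > 27:
  region  rep  units  units_plus_2
0  North  Jon     31            33
4  South  Tom     41            43
sort by units_plus_2:
  region  rep  units  units_plus_2
0  North  Jon     31            33
4  South  Tom     41            43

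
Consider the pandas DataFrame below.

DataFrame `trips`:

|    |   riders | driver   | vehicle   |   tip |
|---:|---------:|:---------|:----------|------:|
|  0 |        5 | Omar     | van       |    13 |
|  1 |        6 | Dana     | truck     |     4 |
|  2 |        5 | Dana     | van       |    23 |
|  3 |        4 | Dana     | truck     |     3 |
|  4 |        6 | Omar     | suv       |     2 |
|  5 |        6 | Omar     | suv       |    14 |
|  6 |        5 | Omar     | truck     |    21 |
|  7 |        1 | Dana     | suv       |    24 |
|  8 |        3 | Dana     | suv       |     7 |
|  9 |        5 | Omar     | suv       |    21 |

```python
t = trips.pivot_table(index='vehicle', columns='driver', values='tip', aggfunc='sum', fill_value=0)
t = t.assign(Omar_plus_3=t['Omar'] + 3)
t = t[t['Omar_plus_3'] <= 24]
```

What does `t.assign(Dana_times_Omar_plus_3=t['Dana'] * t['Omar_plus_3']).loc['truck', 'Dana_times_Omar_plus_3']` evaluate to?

168

pivot: rows=vehicle, cols=driver, sum(tip):
driver   Dana  Omar
vehicle            
suv        31    37
truck       7    21
van        23    13
add column Omar_plus_3 = t['Omar'] + 3:
driver   Dana  Omar  Omar_plus_3
vehicle                         
suv        31    37           40
truck       7    21           24
van        23    13           16
filter rows where Omar_plus_3 <= 24:
driver   Dana  Omar  Omar_plus_3
vehicle                         
truck       7    21           24
van        23    13           16
add column Dana_times_Omar_plus_3 = t['Dana'] * t['Omar_plus_3']:
driver   Dana  Omar  Omar_plus_3  Dana_times_Omar_plus_3
vehicle                                                 
truck       7    21           24                     168
van        23    13           16                     368
So loc['truck', 'Dana_times_Omar_plus_3'] = 168.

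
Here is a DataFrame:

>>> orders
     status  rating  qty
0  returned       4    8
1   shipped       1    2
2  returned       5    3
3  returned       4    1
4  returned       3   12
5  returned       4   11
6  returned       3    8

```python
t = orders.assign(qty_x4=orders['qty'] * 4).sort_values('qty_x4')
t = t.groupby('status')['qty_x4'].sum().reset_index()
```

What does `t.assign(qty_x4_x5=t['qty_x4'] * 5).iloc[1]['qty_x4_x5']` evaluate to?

add column qty_x4 = orders['qty'] * 4:
     status  rating  qty  qty_x4
0  returned       4    8      32
1   shipped       1    2       8
2  returned       5    3      12
3  returned       4    1       4
4  returned       3   12      48
5  returned       4   11      44
6  returned       3    8      32
sort by qty_x4:
     status  rating  qty  qty_x4
3  returned       4    1       4
1   shipped       1    2       8
2  returned       5    3      12
0  returned       4    8      32
6  returned       3    8      32
5  returned       4   11      44
4  returned       3   12      48
group by status, sum of qty_x4:
status
returned    172
shipped       8
Name: qty_x4, dtype: int64
reset_index():
     status  qty_x4
0  returned     172
1   shipped       8
add column qty_x4_x5 = t['qty_x4'] * 5:
     status  qty_x4  qty_x4_x5
0  returned     172        860
1   shipped       8         40
value at position 1, column 'qty_x4_x5' → 40

40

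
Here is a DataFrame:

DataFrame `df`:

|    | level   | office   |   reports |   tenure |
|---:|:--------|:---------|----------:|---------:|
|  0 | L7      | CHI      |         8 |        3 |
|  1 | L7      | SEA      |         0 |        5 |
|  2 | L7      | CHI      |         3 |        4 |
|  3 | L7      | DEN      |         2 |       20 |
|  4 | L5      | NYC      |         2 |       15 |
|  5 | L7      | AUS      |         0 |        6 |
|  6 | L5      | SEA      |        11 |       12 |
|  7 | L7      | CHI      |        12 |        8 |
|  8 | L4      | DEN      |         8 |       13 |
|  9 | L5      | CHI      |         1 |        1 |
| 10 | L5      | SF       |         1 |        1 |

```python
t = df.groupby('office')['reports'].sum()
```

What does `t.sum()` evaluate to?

group by office, sum of reports:
office
AUS     0
CHI    24
DEN    10
NYC     2
SEA    11
SF      1
Name: reports, dtype: int64
Hence 48.

48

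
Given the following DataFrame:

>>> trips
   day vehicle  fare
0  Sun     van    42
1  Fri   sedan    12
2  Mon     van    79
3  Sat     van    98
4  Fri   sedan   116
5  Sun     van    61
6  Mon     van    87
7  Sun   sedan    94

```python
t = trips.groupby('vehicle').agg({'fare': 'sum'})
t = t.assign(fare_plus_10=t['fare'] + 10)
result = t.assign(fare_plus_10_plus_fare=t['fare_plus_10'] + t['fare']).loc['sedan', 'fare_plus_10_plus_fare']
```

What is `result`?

group by vehicle, sum of fare:
         fare
vehicle      
sedan     222
van       367
add column fare_plus_10 = t['fare'] + 10:
         fare  fare_plus_10
vehicle                    
sedan     222           232
van       367           377
add column fare_plus_10_plus_fare = t['fare_plus_10'] + t['fare']:
         fare  fare_plus_10  fare_plus_10_plus_fare
vehicle                                            
sedan     222           232                     454
van       367           377                     744
Then the value at row 'sedan', column 'fare_plus_10_plus_fare': 454

454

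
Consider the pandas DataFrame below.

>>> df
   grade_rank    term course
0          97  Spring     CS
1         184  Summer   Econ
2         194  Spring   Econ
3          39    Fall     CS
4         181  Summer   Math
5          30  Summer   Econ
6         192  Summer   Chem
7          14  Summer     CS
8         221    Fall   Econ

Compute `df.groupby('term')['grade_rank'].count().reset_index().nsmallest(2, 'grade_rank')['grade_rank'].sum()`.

group by term, count of grade_rank:
term
Fall      2
Spring    2
Summer    5
Name: grade_rank, dtype: int64
reset_index():
     term  grade_rank
0    Fall           2
1  Spring           2
2  Summer           5
take 2 rows with smallest grade_rank:
     term  grade_rank
0    Fall           2
1  Spring           2

4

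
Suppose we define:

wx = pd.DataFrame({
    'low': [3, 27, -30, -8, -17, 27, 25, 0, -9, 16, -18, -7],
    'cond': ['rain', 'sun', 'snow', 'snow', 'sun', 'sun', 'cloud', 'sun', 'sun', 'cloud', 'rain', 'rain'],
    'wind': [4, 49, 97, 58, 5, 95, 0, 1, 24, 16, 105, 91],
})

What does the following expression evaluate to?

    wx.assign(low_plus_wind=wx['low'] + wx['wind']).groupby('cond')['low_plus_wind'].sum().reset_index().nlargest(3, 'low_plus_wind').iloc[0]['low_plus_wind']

add column low_plus_wind = wx['low'] + wx['wind']:
    low   cond  wind  low_plus_wind
0     3   rain     4              7
1    27    sun    49             76
2   -30   snow    97             67
3    -8   snow    58             50
4   -17    sun     5            -12
5    27    sun    95            122
6    25  cloud     0             25
7     0    sun     1              1
8    -9    sun    24             15
9    16  cloud    16             32
10  -18   rain   105             87
11   -7   rain    91             84
group by cond, sum of low_plus_wind:
cond
cloud     57
rain     178
snow     117
sun      202
Name: low_plus_wind, dtype: int64
reset_index():
    cond  low_plus_wind
0  cloud             57
1   rain            178
2   snow            117
3    sun            202
take 3 rows with largest low_plus_wind:
   cond  low_plus_wind
3   sun            202
1  rain            178
2  snow            117
The value at position 0, column 'low_plus_wind' is 202.

202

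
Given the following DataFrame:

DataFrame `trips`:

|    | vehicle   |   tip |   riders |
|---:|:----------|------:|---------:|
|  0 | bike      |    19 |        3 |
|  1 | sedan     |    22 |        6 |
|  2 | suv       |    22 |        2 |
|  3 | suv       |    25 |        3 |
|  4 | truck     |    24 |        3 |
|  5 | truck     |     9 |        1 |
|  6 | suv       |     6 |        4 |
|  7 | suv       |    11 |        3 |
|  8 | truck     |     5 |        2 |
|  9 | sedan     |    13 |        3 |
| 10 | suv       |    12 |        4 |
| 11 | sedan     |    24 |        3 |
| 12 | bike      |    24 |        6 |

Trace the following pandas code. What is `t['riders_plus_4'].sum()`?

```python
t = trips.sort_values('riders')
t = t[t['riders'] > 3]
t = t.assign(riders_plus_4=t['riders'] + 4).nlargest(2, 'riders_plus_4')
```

sort by riders:
   vehicle  tip  riders
5    truck    9       1
2      suv   22       2
8    truck    5       2
0     bike   19       3
3      suv   25       3
4    truck   24       3
7      suv   11       3
9    sedan   13       3
11   sedan   24       3
6      suv    6       4
10     suv   12       4
1    sedan   22       6
12    bike   24       6
filter rows where riders > 3:
   vehicle  tip  riders
6      suv    6       4
10     suv   12       4
1    sedan   22       6
12    bike   24       6
add column riders_plus_4 = t['riders'] + 4:
   vehicle  tip  riders  riders_plus_4
6      suv    6       4              8
10     suv   12       4              8
1    sedan   22       6             10
12    bike   24       6             10
take 2 rows with largest riders_plus_4:
   vehicle  tip  riders  riders_plus_4
1    sedan   22       6             10
12    bike   24       6             10
sum of column 'riders_plus_4' → 20

20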